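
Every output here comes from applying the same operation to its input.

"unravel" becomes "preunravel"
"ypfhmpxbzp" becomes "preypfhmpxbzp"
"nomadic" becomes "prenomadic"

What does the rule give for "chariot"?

prechariot

Rule — prepend "pre".
So "chariot" becomes "prechariot".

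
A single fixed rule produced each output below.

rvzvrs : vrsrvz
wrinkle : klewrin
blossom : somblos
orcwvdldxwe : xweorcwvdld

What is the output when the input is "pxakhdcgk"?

Each output is the input with this applied: move the last 3 characters to the front (rotate right by 3).
Doing the same to "pxakhdcgk": "cgkpxakhd".

cgkpxakhd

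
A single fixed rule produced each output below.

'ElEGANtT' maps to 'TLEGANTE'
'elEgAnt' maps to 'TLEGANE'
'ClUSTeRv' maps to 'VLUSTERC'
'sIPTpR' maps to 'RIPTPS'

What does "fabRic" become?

CABRIF

In each case the input is transformed by: swap the first and last characters, then convert every letter to uppercase.
Applying both steps to "fabRic": "cabRif", then "CABRIF".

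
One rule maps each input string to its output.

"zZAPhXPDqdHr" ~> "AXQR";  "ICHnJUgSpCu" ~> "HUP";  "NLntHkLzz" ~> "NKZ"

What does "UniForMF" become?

What's happening: keep one character in every 3, starting at position 3 (positions 3rd, 6th, 9th, ...), then convert every letter to uppercase.
Working it through for "UniForMF": intermediate "ir", final "IR".

IR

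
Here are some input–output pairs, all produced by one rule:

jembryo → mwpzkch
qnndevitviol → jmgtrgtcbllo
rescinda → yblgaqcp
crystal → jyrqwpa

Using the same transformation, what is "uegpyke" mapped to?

ciwnecs

Rule — reverse the string, then shift every letter 2 places backward in the alphabet (wrapping around).
"uegpyke" → "ekypgeu" → "ciwnecs".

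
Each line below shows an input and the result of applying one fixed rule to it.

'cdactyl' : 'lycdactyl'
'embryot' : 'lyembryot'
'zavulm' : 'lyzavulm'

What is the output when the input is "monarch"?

lymonarch

In each case the input is transformed by: prepend "ly".
Applying that to "monarch" gives "lymonarch".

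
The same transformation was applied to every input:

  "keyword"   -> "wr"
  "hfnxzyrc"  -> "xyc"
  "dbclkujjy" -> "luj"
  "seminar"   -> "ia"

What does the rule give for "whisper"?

Looking at the pairs, the operation is to delete the first 2 characters, then keep every other character starting from the second (positions 2nd, 4th, 6th, ...).
"whisper" → "isper" → "se".
(Check on "seminar": → "minar" → "ia" ✓)

se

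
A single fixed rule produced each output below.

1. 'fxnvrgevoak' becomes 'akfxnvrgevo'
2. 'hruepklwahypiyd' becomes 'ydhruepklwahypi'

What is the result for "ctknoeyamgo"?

Rule — move the last 2 characters to the front (rotate right by 2).
"ctknoeyamgo" → "goctknoeyam".

goctknoeyam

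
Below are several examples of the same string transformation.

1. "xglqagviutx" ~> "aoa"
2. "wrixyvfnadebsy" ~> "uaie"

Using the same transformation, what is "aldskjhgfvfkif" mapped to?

The pattern: shift every letter 3 places forward in the alphabet (wrapping around), then keep only the vowels.
Working it through for "aldskjhgfvfkif": intermediate "dogvnmkjiyinli", final "oiii".

oiii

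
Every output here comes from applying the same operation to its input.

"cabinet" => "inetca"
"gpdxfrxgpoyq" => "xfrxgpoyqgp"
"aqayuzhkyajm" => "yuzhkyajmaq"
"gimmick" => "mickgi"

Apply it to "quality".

lityqu

The transformation: move the first 2 characters to the end (rotate left by 2), then delete the first character.
On "quality": the first step gives "alityqu", and the second then gives "lityqu".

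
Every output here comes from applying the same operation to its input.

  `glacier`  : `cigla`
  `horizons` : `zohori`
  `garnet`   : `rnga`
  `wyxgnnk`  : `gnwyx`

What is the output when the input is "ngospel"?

spngo

Rule — delete the last 2 characters, then move the last 2 characters to the front (rotate right by 2).
On "ngospel": the first step gives "ngosp", and the second then gives "spngo".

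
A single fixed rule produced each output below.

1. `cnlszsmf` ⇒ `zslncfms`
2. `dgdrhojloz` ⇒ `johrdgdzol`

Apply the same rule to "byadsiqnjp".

qisdaybpjn

In each case the input is transformed by: move the last 3 characters to the front (rotate right by 3), then reverse the string.
Working it through for "byadsiqnjp": intermediate "njpbyadsiq", final "qisdaybpjn".
(Check on "cnlszsmf": → "smfcnlsz" → "zslncfms" ✓)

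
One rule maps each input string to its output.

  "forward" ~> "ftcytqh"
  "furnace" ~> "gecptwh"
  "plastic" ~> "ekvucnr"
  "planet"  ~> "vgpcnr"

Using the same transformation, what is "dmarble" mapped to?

What's happening: reverse the string, then shift every letter 2 places forward in the alphabet (wrapping around).
Starting from "dmarble": after the first operation, "elbramd"; after the second, "gndtcof".
(Check on "plastic": → "citsalp" → "ekvucnr" ✓)

gndtcof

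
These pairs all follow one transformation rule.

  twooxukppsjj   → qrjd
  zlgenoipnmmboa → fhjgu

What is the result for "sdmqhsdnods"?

xbhm

Rule — shift every letter 6 places backward in the alphabet (wrapping around), then keep one character in every 3, starting at position 2 (positions 2nd, 5th, 8th, ...).
Applying both steps to "sdmqhsdnods": "mxgkbmxhixm", then "xbhm".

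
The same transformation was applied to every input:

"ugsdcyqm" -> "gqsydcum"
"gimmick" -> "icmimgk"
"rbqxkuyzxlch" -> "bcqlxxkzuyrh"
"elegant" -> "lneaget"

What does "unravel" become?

The transformation: take characters alternately from the front and the back (1st, last, 2nd, 2nd-last, ...), then move the first 2 characters to the end (rotate left by 2).
For "unravel", step one produces "ulnerva"; step two turns that into "nervaul".
(Check on "elegant": → "etlneag" → "lneaget" ✓)

nervaul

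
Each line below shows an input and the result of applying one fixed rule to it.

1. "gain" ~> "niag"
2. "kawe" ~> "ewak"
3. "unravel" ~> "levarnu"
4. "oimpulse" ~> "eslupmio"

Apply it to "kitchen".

Each output is the input with this applied: reverse the string.
On "kitchen" that produces "nehctik".

nehctik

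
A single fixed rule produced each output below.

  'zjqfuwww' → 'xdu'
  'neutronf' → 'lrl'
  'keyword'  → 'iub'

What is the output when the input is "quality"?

The rule is to keep one character in every 3, starting at position 1 (positions 1st, 4th, 7th, ...), then shift every letter 2 places backward in the alphabet (wrapping around).
For "quality", step one produces "qly"; step two turns that into "ojw".

ojw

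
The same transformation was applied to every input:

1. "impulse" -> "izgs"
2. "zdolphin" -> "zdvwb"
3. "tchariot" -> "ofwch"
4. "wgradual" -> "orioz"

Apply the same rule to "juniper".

What's happening: shift every letter 12 places backward in the alphabet (wrapping around), then delete the first 3 characters.
On "juniper": the first step gives "xibwdsf", and the second then gives "wdsf".
(Check on "wgradual": → "kuforioz" → "orioz" ✓)

wdsf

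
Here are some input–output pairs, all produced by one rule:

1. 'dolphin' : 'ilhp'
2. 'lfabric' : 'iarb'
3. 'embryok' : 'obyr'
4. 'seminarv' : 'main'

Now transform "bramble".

labm

The transformation: take characters alternately from the front and the back (1st, last, 2nd, 2nd-last, ...), then keep only the last 4 characters.
On "bramble": the first step gives "berlabm", and the second then gives "labm".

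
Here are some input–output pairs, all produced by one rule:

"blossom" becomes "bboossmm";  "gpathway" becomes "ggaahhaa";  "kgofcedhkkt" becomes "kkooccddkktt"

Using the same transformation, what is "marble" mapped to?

mmrrll

Rule — keep every other character starting from the first (positions 1st, 3rd, 5th, ...), then double every character.
Applying both steps to "marble": "mrl", then "mmrrll".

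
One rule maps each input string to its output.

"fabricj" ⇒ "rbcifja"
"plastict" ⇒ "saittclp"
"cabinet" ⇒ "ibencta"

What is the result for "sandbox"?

dnobsxa

The transformation: move the first 2 characters to the end (rotate left by 2), then swap each adjacent pair of characters (1↔2, 3↔4, ...).
Working it through for "sandbox": intermediate "ndboxsa", final "dnobsxa".
(Check on "cabinet": → "binetca" → "ibencta" ✓)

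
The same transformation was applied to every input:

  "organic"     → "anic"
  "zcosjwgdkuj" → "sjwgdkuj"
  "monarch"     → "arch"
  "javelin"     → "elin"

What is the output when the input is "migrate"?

Rule — delete the first 3 characters.
On "migrate" that produces "rate".

rate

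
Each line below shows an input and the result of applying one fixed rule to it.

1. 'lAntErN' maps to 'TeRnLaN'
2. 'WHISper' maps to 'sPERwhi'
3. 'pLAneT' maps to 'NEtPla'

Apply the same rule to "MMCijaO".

Rule — move the first 3 characters to the end (rotate left by 3), then flip the case of every letter.
Working it through for "MMCijaO": intermediate "ijaOMMC", final "IJAommc".

IJAommc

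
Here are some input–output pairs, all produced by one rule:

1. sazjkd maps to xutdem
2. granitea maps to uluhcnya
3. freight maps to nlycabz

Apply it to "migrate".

Each output is the input with this applied: swap the first and last characters, then shift every letter 6 places backward in the alphabet (wrapping around).
Working it through for "migrate": intermediate "eigratm", final "ycalung".

ycalung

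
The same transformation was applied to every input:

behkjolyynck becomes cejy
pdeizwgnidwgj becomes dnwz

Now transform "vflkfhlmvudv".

dffm

The rule is to keep one character in every 3, starting at position 2 (positions 2nd, 5th, 8th, ...), then sort the characters into alphabetical order.
So "vflkfhlmvudv" becomes "dffm".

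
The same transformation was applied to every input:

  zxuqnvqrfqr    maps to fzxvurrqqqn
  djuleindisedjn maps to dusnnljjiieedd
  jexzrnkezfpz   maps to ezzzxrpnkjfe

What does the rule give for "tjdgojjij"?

Looking at the pairs, the operation is to sort the characters into reverse alphabetical order, then move the last character to the front.
Starting from "tjdgojjij": after the first operation, "tojjjjigd"; after the second, "dtojjjjig".

dtojjjjig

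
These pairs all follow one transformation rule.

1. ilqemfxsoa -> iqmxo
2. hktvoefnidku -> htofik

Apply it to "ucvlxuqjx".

uvxqx

Each output is the input with this applied: keep every other character starting from the first (positions 1st, 3rd, 5th, ...).
On "ucvlxuqjx" that produces "uvxqx".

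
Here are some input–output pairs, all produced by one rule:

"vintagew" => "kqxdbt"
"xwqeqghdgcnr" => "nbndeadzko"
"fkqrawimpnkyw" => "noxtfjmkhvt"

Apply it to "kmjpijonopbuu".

gmfglklmyrr

Looking at the pairs, the operation is to shift every letter 3 places backward in the alphabet (wrapping around), then delete the first 2 characters.
For "kmjpijonopbuu", step one produces "hjgmfglklmyrr"; step two turns that into "gmfglklmyrr".
(Check on "vintagew": → "sfkqxdbt" → "kqxdbt" ✓)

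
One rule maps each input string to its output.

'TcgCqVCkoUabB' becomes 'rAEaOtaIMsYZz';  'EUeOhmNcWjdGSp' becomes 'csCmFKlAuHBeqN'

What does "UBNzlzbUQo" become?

Each output is the input with this applied: shift every letter 2 places backward in the alphabet (wrapping around), then flip the case of every letter.
Applying both steps to "UBNzlzbUQo": "SZLxjxzSOm", then "szlXJXZsoM".

szlXJXZsoM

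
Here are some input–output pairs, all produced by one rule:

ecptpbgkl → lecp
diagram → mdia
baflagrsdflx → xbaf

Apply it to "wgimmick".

kwgi

In each case the input is transformed by: move the first 3 characters to the end (rotate left by 3), then keep only the last 4 characters.
Starting from "wgimmick": after the first operation, "mmickwgi"; after the second, "kwgi".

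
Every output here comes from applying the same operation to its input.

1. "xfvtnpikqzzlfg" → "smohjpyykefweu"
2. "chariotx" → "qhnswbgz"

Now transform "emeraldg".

qzkcfdld

The rule is to shift every letter 1 place backward in the alphabet (wrapping around), then move the first 3 characters to the end (rotate left by 3).
For "emeraldg" the result is "qzkcfdld".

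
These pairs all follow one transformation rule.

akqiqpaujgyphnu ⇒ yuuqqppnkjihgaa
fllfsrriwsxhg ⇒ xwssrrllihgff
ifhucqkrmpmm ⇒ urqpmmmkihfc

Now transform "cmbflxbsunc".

The rule is to sort the characters into reverse alphabetical order.
For "cmbflxbsunc" the result is "xusnmlfccbb".

xusnmlfccbb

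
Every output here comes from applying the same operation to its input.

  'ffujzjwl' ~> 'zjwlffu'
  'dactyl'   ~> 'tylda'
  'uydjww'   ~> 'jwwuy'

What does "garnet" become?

Each output is the input with this applied: swap the front and back halves of the string, then delete the last character.
"garnet" → "netgar" → "netga".
(Check on "dactyl": → "tyldac" → "tylda" ✓)

netga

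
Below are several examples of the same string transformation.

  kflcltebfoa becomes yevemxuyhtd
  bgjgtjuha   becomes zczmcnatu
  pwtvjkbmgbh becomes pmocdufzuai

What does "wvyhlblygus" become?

oraeuerznlp

What's happening: shift every letter 7 places backward in the alphabet (wrapping around), then move the first character to the end.
On "wvyhlblygus": the first step gives "poraeuerznl", and the second then gives "oraeuerznlp".
(Check on "pwtvjkbmgbh": → "ipmocdufzua" → "pmocdufzuai" ✓)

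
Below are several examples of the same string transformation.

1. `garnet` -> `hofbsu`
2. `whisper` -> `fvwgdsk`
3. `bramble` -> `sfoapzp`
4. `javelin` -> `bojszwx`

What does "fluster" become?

fzighst

The pattern: swap the first and last characters, then shift every letter 12 places backward in the alphabet (wrapping around).
For "fluster", step one produces "rlustef"; step two turns that into "fzighst".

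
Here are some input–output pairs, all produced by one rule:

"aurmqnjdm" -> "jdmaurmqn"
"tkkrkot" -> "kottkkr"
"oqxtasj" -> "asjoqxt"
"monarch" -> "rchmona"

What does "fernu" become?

Rule — move the last 3 characters to the front (rotate right by 3).
Doing the same to "fernu": "rnufe".

rnufe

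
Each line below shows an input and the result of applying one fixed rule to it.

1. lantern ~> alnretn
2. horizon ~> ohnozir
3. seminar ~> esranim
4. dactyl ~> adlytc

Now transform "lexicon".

Rule — move the first 2 characters to the end (rotate left by 2), then reverse the string.
"lexicon" → "xiconle" → "elnocix".

elnocix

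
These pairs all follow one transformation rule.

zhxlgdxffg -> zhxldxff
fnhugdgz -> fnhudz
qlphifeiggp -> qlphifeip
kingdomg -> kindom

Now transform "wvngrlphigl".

Looking at the pairs, the operation is to remove every "g".
"wvngrlphigl" → "wvnrlphil".

wvnrlphil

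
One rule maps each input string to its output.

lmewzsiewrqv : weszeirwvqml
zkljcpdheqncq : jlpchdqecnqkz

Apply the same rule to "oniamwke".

What's happening: swap each adjacent pair of characters (1↔2, 3↔4, ...), then move the first 2 characters to the end (rotate left by 2).
Doing the same to "oniamwke": "aiwmekno".

aiwmekno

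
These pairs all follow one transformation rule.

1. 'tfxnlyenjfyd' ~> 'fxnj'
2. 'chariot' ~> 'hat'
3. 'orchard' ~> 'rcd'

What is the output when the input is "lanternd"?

The transformation: swap each adjacent pair of characters (1↔2, 3↔4, ...), then keep one character in every 3, starting at position 1 (positions 1st, 4th, 7th, ...).
For "lanternd" the result is "and".

and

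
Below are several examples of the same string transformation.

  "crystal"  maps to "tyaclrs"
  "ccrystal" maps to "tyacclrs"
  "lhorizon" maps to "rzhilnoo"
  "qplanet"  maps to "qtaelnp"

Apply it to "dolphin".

What's happening: sort the characters into alphabetical order, then move the last 2 characters to the front (rotate right by 2).
For "dolphin", step one produces "dhilnop"; step two turns that into "opdhiln".

opdhiln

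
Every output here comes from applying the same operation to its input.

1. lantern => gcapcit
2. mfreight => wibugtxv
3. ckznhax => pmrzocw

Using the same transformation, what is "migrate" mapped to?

Each output is the input with this applied: shift every letter 11 places backward in the alphabet (wrapping around), then move the last 2 characters to the front (rotate right by 2).
Starting from "migrate": after the first operation, "bxvgpit"; after the second, "itbxvgp".

itbxvgp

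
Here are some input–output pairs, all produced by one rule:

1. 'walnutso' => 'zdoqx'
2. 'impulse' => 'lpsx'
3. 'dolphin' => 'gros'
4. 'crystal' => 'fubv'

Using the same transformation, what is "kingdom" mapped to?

nlqj

The rule is to delete the last 3 characters, then shift every letter 3 places forward in the alphabet (wrapping around).
On "kingdom": the first step gives "king", and the second then gives "nlqj".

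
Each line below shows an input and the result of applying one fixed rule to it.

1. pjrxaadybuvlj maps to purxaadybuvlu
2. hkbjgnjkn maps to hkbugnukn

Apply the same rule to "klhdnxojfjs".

The transformation: replace every "j" with "u".
For "klhdnxojfjs" the result is "klhdnxoufus".

klhdnxoufus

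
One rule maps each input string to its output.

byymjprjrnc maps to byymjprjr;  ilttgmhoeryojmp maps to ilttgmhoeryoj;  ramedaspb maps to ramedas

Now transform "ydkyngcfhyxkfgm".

The pattern: delete the last 2 characters.
Doing the same to "ydkyngcfhyxkfgm": "ydkyngcfhyxkf".

ydkyngcfhyxkf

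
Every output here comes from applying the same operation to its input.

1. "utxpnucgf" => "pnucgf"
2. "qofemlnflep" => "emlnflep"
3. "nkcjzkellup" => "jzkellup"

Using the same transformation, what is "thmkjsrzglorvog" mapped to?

What's happening: delete the first 3 characters.
So "thmkjsrzglorvog" becomes "kjsrzglorvog".

kjsrzglorvog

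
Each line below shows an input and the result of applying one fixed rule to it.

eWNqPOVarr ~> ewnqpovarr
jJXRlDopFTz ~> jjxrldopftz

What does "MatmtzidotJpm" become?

The transformation: convert every letter to lowercase.
Applying that to "MatmtzidotJpm" gives "matmtzidotjpm".

matmtzidotjpm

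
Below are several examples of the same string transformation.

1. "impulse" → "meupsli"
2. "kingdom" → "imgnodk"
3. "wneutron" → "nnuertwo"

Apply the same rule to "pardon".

andrpo

The pattern: swap the first and last characters, then swap each adjacent pair of characters (1↔2, 3↔4, ...).
Working it through for "pardon": intermediate "nardop", final "andrpo".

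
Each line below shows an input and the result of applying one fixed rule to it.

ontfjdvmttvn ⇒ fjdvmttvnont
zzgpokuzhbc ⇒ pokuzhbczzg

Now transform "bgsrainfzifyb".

Rule — move the first 3 characters to the end (rotate left by 3).
"bgsrainfzifyb" → "rainfzifybbgs".

rainfzifybbgs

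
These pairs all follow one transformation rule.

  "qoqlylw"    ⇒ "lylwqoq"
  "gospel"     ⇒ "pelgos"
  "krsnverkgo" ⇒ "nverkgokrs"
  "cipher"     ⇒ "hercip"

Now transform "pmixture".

xturepmi

The pattern: move the first 3 characters to the end (rotate left by 3).
"pmixture" → "xturepmi".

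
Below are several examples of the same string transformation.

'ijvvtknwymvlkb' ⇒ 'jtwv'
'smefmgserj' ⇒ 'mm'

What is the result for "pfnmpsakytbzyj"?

The pattern: delete the last 3 characters, then keep one character in every 3, starting at position 2 (positions 2nd, 5th, 8th, ...).
For "pfnmpsakytbzyj", step one produces "pfnmpsakytb"; step two turns that into "fpkb".

fpkb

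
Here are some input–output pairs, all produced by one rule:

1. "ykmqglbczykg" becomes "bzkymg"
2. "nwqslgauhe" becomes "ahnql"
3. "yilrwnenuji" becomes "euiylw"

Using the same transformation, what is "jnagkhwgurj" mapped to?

wujjak

The transformation: keep every other character starting from the first (positions 1st, 3rd, 5th, ...), then move the first 3 characters to the end (rotate left by 3).
So "jnagkhwgurj" becomes "wujjak".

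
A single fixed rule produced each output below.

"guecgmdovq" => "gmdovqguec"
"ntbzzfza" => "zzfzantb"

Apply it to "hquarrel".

arrelhqu

Each output is the input with this applied: move the last character to the front, then swap the front and back halves of the string.
On "hquarrel": the first step gives "lhquarre", and the second then gives "arrelhqu".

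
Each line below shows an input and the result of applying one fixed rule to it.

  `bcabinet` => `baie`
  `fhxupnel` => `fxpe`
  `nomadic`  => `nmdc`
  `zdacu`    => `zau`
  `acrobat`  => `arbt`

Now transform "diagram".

darm

Looking at the pairs, the operation is to keep every other character starting from the first (positions 1st, 3rd, 5th, ...).
For "diagram" the result is "darm".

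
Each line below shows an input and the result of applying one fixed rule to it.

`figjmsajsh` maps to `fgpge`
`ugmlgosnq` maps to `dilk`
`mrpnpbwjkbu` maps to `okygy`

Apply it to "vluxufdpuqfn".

The rule is to shift every letter 3 places backward in the alphabet (wrapping around), then keep every other character starting from the second (positions 2nd, 4th, 6th, ...).
Working it through for "vluxufdpuqfn": intermediate "sirurcamrnck", final "iucmnk".
(Check on "mrpnpbwjkbu": → "jomkmytghyr" → "okygy" ✓)

iucmnk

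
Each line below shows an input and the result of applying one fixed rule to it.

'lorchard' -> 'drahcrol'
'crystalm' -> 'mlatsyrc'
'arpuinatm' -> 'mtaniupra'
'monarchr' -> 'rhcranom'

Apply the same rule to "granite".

etinarg

Looking at the pairs, the operation is to reverse the string.
So "granite" becomes "etinarg".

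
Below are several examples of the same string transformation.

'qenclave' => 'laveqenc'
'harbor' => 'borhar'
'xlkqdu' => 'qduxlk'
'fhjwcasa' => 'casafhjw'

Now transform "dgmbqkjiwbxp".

jiwbxpdgmbqk

The rule is to swap the front and back halves of the string.
"dgmbqkjiwbxp" → "jiwbxpdgmbqk".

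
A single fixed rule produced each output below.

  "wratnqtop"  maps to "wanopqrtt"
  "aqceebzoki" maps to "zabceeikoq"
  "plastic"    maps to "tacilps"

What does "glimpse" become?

segilmp

In each case the input is transformed by: sort the characters into alphabetical order, then move the last character to the front.
For "glimpse", step one produces "egilmps"; step two turns that into "segilmp".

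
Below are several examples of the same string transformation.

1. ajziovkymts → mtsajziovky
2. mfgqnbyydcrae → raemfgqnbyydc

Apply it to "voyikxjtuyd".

Rule — move the last 3 characters to the front (rotate right by 3).
For "voyikxjtuyd" the result is "uydvoyikxjt".

uydvoyikxjt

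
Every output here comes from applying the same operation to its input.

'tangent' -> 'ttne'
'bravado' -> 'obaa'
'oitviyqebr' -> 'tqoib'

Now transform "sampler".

The pattern: keep every other character starting from the first (positions 1st, 3rd, 5th, ...), then sort the characters into reverse alphabetical order.
On "sampler": the first step gives "smlr", and the second then gives "srml".

srml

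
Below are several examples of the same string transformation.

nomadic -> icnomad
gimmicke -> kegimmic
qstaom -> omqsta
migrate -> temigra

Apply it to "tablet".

Rule — move the last 2 characters to the front (rotate right by 2).
Doing the same to "tablet": "ettabl".

ettabl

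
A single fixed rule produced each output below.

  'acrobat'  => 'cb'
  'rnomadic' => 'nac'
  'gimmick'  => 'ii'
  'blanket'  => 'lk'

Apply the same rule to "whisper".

hp

Rule — keep one character in every 3, starting at position 2 (positions 2nd, 5th, 8th, ...).
Applying that to "whisper" gives "hp".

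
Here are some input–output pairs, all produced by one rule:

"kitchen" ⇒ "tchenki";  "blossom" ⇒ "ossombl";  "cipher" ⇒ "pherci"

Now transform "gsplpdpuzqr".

plpdpuzqrgs

Each output is the input with this applied: move the first 2 characters to the end (rotate left by 2).
"gsplpdpuzqr" → "plpdpuzqrgs".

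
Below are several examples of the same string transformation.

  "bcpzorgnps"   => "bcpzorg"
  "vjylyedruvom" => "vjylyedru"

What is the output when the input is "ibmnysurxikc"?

Rule — delete the last 3 characters.
So "ibmnysurxikc" becomes "ibmnysurx".

ibmnysurx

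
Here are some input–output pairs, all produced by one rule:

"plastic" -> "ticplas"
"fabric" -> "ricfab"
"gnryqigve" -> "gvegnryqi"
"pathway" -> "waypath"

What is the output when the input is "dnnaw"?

nawdn

The pattern: move the last 3 characters to the front (rotate right by 3).
Applying that to "dnnaw" gives "nawdn".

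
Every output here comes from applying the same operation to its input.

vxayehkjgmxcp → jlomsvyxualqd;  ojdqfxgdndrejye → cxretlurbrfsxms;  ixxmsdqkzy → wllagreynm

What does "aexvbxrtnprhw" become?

osljplfhbdfvk

The rule is to shift every letter 12 places backward in the alphabet (wrapping around).
Applying that to "aexvbxrtnprhw" gives "osljplfhbdfvk".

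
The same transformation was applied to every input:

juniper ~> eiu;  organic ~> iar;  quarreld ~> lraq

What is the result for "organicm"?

In each case the input is transformed by: reverse the string, then keep every other character starting from the second (positions 2nd, 4th, 6th, ...).
Starting from "organicm": after the first operation, "mcinagro"; after the second, "cngo".

cngo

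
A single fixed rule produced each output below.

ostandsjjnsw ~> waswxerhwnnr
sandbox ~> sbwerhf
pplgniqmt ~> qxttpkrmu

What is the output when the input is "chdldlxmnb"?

Rule — shift every letter 4 places forward in the alphabet (wrapping around), then move the last 2 characters to the front (rotate right by 2).
So "chdldlxmnb" becomes "rfglhphpbq".
(Check on "sandbox": → "werhfsb" → "sbwerhf" ✓)

rfglhphpbq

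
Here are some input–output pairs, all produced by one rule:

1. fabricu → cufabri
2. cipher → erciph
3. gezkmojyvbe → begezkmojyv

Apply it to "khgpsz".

szkhgp

The pattern: move the last 2 characters to the front (rotate right by 2).
For "khgpsz" the result is "szkhgp".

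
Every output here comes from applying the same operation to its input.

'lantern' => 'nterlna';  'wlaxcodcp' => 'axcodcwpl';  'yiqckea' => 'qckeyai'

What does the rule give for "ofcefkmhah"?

cefkmhaohf

Rule — swap the first and last characters, then move the first 2 characters to the end (rotate left by 2).
Applying both steps to "ofcefkmhah": "hfcefkmhao", then "cefkmhaohf".
(Check on "lantern": → "nanterl" → "nterlna" ✓)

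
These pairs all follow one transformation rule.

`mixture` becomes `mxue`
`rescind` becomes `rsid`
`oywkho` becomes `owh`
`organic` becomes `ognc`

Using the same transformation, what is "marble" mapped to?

The transformation: keep every other character starting from the first (positions 1st, 3rd, 5th, ...).
On "marble" that produces "mrl".

mrl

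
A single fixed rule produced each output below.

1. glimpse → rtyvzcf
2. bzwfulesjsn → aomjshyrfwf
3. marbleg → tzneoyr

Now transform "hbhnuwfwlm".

In each case the input is transformed by: move the last character to the front, then shift every letter 13 places forward in the alphabet (wrapping around) — i.e. ROT13.
Applying both steps to "hbhnuwfwlm": "mhbhnuwfwl", then "zuouahjsjy".

zuouahjsjy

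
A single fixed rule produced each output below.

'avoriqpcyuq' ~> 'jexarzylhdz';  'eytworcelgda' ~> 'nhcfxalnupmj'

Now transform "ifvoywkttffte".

roexhftccoocn

The rule is to shift every letter 9 places forward in the alphabet (wrapping around).
"ifvoywkttffte" → "roexhftccoocn".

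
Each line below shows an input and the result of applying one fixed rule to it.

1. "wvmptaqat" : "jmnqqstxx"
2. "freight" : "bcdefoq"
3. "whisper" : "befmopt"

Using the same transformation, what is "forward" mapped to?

What's happening: shift every letter 3 places backward in the alphabet (wrapping around), then sort the characters into alphabetical order.
Applying both steps to "forward": "clotxoa", then "aclootx".

aclootx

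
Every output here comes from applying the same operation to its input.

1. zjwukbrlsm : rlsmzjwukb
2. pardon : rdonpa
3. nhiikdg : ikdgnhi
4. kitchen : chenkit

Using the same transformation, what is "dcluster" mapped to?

sterdclu

Each output is the input with this applied: move the last character to the front, then move the last 3 characters to the front (rotate right by 3).
"dcluster" → "sterdclu".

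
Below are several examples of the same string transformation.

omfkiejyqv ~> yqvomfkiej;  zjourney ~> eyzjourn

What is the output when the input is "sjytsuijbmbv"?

bmbvsjytsuij

The pattern: move the first 2 characters to the end (rotate left by 2), then swap the front and back halves of the string.
For "sjytsuijbmbv", step one produces "ytsuijbmbvsj"; step two turns that into "bmbvsjytsuij".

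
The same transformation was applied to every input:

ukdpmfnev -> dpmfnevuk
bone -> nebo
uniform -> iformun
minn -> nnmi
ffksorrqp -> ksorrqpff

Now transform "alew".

ewal

The transformation: move the first 2 characters to the end (rotate left by 2).
So "alew" becomes "ewal".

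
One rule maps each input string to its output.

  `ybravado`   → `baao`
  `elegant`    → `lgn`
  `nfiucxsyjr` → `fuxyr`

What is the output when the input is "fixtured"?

itrd

The transformation: keep every other character starting from the second (positions 2nd, 4th, 6th, ...).
For "fixtured" the result is "itrd".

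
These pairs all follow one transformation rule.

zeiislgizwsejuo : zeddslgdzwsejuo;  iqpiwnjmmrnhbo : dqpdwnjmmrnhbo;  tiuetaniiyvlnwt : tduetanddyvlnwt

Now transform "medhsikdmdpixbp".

medhsdkdmdpdxbp

The pattern: replace every "i" with "d".
"medhsikdmdpixbp" → "medhsdkdmdpdxbp".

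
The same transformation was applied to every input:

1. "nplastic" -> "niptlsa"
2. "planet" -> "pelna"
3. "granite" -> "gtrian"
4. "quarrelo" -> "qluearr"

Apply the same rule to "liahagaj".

Rule — delete the last character, then take characters alternately from the front and the back (1st, last, 2nd, 2nd-last, ...).
So "liahagaj" becomes "laigaah".

laigaah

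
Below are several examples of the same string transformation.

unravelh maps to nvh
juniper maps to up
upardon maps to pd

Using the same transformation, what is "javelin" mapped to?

The pattern: keep one character in every 3, starting at position 2 (positions 2nd, 5th, 8th, ...).
"javelin" → "al".

al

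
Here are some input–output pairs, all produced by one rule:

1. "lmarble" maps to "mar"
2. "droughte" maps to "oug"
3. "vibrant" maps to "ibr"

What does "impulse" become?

Each output is the input with this applied: move the last 3 characters to the front (rotate right by 3), then keep only the last 3 characters.
For "impulse", step one produces "lseimpu"; step two turns that into "mpu".
(Check on "droughte": → "htedroug" → "oug" ✓)

mpu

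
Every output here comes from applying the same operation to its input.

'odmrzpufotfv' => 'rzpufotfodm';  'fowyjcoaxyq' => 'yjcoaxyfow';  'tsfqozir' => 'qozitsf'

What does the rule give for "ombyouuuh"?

youuuomb

The rule is to delete the last character, then move the first 3 characters to the end (rotate left by 3).
Doing the same to "ombyouuuh": "youuuomb".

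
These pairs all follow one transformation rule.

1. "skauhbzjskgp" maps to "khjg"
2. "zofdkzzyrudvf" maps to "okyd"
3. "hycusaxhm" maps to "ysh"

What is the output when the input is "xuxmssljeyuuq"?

The pattern: keep one character in every 3, starting at position 2 (positions 2nd, 5th, 8th, ...).
On "xuxmssljeyuuq" that produces "usju".

usju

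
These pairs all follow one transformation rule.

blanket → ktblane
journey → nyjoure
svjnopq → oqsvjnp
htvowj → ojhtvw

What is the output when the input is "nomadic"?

dcnomai

Looking at the pairs, the operation is to move the last 2 characters to the front (rotate right by 2), then swap the first and last characters.
For "nomadic", step one produces "icnomad"; step two turns that into "dcnomai".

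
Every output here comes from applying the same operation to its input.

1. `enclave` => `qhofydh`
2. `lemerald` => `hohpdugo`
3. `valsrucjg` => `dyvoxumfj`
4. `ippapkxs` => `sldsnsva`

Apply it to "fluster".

oivxhwu

The rule is to swap each adjacent pair of characters (1↔2, 3↔4, ...), then shift every letter 3 places forward in the alphabet (wrapping around).
"fluster" → "lfsuetr" → "oivxhwu".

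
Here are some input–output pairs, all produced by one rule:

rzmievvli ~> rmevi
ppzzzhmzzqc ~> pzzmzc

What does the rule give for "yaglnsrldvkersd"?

The rule is to keep every other character starting from the first (positions 1st, 3rd, 5th, ...).
Doing the same to "yaglnsrldvkersd": "ygnrdkrd".

ygnrdkrd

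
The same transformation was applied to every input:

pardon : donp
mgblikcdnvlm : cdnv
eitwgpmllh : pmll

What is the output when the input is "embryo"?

ryoe

The rule is to swap the front and back halves of the string, then keep only the first 4 characters.
Starting from "embryo": after the first operation, "ryoemb"; after the second, "ryoe".
(Check on "eitwgpmllh": → "pmllheitwg" → "pmll" ✓)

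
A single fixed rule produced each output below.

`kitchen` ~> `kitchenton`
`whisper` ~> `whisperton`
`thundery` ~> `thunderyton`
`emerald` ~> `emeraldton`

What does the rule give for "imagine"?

imagineton

Each output is the input with this applied: append "ton".
On "imagine" that produces "imagineton".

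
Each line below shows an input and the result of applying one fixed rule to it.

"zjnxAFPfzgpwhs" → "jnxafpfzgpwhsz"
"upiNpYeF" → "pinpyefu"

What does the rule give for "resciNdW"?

The pattern: move the first character to the end, then convert every letter to lowercase.
Starting from "resciNdW": after the first operation, "esciNdWr"; after the second, "escindwr".

escindwr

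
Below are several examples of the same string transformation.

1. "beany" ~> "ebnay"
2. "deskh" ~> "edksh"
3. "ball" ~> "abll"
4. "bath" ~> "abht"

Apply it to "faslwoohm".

The pattern: swap each adjacent pair of characters (1↔2, 3↔4, ...).
For "faslwoohm" the result is "aflsowhom".

aflsowhom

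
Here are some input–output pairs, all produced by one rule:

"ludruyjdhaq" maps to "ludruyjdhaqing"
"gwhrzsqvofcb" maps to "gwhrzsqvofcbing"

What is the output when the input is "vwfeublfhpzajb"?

vwfeublfhpzajbing

The transformation: append "ing".
Applying that to "vwfeublfhpzajb" gives "vwfeublfhpzajbing".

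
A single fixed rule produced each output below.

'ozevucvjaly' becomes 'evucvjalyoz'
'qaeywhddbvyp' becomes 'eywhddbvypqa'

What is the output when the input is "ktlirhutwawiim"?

lirhutwawiimkt

The transformation: move the first 2 characters to the end (rotate left by 2).
"ktlirhutwawiim" → "lirhutwawiimkt".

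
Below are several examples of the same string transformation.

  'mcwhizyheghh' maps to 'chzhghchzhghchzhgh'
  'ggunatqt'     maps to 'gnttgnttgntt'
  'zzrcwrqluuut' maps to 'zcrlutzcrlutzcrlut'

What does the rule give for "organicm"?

In each case the input is transformed by: keep every other character starting from the second (positions 2nd, 4th, 6th, ...), then write the whole string 3 times in a row.
Applying that to "organicm" gives "raimraimraim".

raimraimraim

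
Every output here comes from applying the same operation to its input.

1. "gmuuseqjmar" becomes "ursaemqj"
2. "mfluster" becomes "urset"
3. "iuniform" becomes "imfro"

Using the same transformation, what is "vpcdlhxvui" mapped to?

The rule is to delete the first 3 characters, then take characters alternately from the front and the back (1st, last, 2nd, 2nd-last, ...).
Starting from "vpcdlhxvui": after the first operation, "dlhxvui"; after the second, "diluhvx".
(Check on "mfluster": → "uster" → "urset" ✓)

diluhvx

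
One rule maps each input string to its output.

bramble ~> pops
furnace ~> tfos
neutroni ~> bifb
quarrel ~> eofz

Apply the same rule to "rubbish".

Each output is the input with this applied: keep every other character starting from the first (positions 1st, 3rd, 5th, ...), then shift every letter 12 places backward in the alphabet (wrapping around).
"rubbish" → "rbih" → "fpwv".

fpwv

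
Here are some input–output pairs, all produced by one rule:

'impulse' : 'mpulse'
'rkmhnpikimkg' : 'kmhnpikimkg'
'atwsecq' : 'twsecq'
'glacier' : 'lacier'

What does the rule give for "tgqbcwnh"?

What's happening: delete the first character.
On "tgqbcwnh" that produces "gqbcwnh".

gqbcwnh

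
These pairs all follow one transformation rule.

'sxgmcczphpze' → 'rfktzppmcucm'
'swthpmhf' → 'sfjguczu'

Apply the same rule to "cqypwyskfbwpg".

tpdlcjlfxsojc

Each output is the input with this applied: shift every letter 13 places forward in the alphabet (wrapping around) — i.e. ROT13, then move the last character to the front.
For "cqypwyskfbwpg", step one produces "pdlcjlfxsojct"; step two turns that into "tpdlcjlfxsojc".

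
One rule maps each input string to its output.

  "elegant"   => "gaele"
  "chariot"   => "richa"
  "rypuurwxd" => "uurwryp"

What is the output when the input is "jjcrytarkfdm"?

What's happening: delete the last 2 characters, then move the first 3 characters to the end (rotate left by 3).
For "jjcrytarkfdm", step one produces "jjcrytarkf"; step two turns that into "rytarkfjjc".

rytarkfjjc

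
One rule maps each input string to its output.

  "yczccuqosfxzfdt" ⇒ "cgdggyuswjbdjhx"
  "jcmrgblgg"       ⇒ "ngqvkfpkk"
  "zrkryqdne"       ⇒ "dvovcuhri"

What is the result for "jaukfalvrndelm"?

Rule — shift every letter 4 places forward in the alphabet (wrapping around).
Doing the same to "jaukfalvrndelm": "neyojepzvrhipq".

neyojepzvrhipq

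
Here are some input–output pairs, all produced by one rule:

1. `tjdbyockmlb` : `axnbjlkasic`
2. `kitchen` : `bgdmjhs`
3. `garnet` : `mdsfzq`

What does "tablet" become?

kdssza

In each case the input is transformed by: move the first 3 characters to the end (rotate left by 3), then shift every letter 1 place backward in the alphabet (wrapping around).
Starting from "tablet": after the first operation, "lettab"; after the second, "kdssza".
(Check on "tjdbyockmlb": → "byockmlbtjd" → "axnbjlkasic" ✓)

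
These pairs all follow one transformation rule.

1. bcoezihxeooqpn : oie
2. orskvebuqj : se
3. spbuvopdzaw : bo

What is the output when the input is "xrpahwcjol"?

pw

What's happening: keep one character in every 3, starting at position 3 (positions 3rd, 6th, 9th, ...), then delete the last character.
On "xrpahwcjol" that produces "pw".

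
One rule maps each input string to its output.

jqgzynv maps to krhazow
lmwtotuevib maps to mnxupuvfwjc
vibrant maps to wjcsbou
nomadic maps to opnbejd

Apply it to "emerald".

What's happening: shift every letter 1 place forward in the alphabet (wrapping around).
For "emerald" the result is "fnfsbme".

fnfsbme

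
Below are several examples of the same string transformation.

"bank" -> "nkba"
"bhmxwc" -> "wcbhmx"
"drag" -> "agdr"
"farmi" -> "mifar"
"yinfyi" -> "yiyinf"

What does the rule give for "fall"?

In each case the input is transformed by: move the last 2 characters to the front (rotate right by 2).
On "fall" that produces "llfa".

llfa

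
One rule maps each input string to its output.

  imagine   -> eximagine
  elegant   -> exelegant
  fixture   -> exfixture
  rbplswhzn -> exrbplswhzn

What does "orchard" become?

What's happening: prepend "ex".
So "orchard" becomes "exorchard".

exorchard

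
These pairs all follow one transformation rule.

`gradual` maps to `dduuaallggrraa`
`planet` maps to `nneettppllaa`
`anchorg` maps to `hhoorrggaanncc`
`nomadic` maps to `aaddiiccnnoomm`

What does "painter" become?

nntteerrppaaii

In each case the input is transformed by: move the first 3 characters to the end (rotate left by 3), then double every character.
Applying both steps to "painter": "nterpai", then "nntteerrppaaii".
(Check on "gradual": → "dualgra" → "dduuaallggrraa" ✓)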